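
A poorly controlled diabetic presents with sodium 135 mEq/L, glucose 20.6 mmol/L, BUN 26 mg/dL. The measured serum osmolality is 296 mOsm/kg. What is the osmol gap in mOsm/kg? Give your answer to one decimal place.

Calculated osmolality = 2·Na + glucose + BUN/2.8
= 2·135 + 20.6 + 26/2.8
= 270 + 20.60 + 9.29
= 299.89 mOsm/kg ≈ 299.9 mOsm/kg
Osmolar gap = measured − calculated = 296 − 299.9 = -3.9 mOsm/kg

-3.9 mOsm/kg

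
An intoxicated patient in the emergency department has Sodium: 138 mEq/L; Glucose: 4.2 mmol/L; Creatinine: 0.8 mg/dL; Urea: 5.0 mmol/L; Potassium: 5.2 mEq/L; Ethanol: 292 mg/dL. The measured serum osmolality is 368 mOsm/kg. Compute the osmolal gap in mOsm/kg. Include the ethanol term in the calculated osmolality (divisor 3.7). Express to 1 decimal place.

Calculated osmolality = 2·Na + glucose + urea + ethanol/3.7
= 2·138 + 4.2 + 5 + 292/3.7
= 276 + 4.20 + 5 + 78.92
= 364.12 mOsm/kg ≈ 364.1 mOsm/kg
Osmolar gap = measured − calculated = 368 − 364.1 = 3.9 mOsm/kg

3.9 mOsm/kg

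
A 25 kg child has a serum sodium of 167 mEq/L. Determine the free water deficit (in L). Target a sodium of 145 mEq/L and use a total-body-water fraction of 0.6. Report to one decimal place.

TBW = 0.6 · 25 = 15 L
Free water deficit = TBW · (Na/145 − 1)
= 15 · (167/145 − 1)
= 15 · 0.1517
= 2.28 L

2.3 L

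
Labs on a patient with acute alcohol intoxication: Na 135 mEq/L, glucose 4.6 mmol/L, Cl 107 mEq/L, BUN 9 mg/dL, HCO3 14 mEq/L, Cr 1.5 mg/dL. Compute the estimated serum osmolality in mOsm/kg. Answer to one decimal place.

Calculated osmolality = 2·Na + glucose + BUN/2.8
= 2·135 + 4.6 + 9/2.8
= 270 + 4.60 + 3.21
= 277.81 mOsm/kg

277.8 mOsm/kg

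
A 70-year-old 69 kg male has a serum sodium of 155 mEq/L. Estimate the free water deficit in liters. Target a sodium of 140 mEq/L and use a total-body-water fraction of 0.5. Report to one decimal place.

TBW = 0.5 · 69 = 34.5 L
Free water deficit = TBW · (Na/140 − 1)
= 34.5 · (155/140 − 1)
= 34.5 · 0.1071
= 3.69 L

3.7 L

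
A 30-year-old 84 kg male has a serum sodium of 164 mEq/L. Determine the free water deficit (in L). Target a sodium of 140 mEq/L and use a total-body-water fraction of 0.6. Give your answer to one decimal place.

TBW = 0.6 · 84 = 50.4 L
Free water deficit = TBW · (Na/140 − 1)
= 50.4 · (164/140 − 1)
= 50.4 · 0.1714
= 8.64 L

8.6 L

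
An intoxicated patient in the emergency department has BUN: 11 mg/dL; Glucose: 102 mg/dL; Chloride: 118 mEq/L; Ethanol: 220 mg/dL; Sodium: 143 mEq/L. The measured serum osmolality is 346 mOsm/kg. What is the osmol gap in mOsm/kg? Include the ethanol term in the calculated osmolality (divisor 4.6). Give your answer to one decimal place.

Calculated osmolality = 2·Na + glucose/18 + BUN/2.8 + ethanol/4.6
= 2·143 + 102/18 + 11/2.8 + 220/4.6
= 286 + 5.67 + 3.93 + 47.83
= 343.43 mOsm/kg ≈ 343.4 mOsm/kg
Osmolar gap = measured − calculated = 346 − 343.4 = 2.6 mOsm/kg

2.6 mOsm/kg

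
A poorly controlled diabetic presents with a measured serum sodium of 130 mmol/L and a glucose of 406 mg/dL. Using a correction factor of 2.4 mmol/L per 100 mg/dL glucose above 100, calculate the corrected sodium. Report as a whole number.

Corrected Na = measured Na + 2.4 · (glucose − 100)/100
= 130 + 2.4 · (406 − 100)/100
= 130 + 7.3
= 137.3 mmol/L

137 mmol/L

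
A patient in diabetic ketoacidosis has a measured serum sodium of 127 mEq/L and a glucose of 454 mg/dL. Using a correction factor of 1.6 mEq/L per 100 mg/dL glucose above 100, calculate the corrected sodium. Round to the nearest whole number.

133 mEq/L

Corrected Na = measured Na + 1.6 · (glucose − 100)/100
= 127 + 1.6 · (454 − 100)/100
= 127 + 5.7
= 132.7 mEq/L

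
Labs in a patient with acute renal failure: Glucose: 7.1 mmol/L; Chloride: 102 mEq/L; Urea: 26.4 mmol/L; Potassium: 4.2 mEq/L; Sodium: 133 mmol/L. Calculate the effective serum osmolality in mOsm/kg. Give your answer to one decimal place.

Effective osmolality excludes urea (freely permeant across cell membranes):
2·Na + glucose
= 2·133 + 7.1
= 266 + 7.1
= 273.1 mOsm/kg

273.1 mOsm/kg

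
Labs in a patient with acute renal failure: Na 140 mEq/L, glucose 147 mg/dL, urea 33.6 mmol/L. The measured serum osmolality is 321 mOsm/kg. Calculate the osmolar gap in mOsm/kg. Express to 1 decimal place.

Calculated osmolality = 2·Na + glucose/18 + urea
= 2·140 + 147/18 + 33.6
= 280 + 8.17 + 33.60
= 321.77 mOsm/kg ≈ 321.8 mOsm/kg
Osmolar gap = measured − calculated = 321 − 321.8 = -0.8 mOsm/kg

-0.8 mOsm/kg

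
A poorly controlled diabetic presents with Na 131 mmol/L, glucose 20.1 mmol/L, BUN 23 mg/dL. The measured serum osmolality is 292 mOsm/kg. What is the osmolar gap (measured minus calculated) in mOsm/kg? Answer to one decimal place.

1.7 mOsm/kg

Calculated osmolality = 2·Na + glucose + BUN/2.8
= 2·131 + 20.1 + 23/2.8
= 262 + 20.10 + 8.21
= 290.31 mOsm/kg ≈ 290.3 mOsm/kg
Osmolar gap = measured − calculated = 292 − 290.3 = 1.7 mOsm/kg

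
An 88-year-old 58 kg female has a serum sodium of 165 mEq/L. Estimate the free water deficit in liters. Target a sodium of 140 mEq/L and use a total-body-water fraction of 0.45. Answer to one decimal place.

4.7 L

TBW = 0.45 · 58 = 26.1 L
Free water deficit = TBW · (Na/140 − 1)
= 26.1 · (165/140 − 1)
= 26.1 · 0.1786
= 4.66 L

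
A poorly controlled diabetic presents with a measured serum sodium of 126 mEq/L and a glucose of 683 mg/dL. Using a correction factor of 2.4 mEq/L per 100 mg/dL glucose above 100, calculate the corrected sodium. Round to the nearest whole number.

Corrected Na = measured Na + 2.4 · (glucose − 100)/100
= 126 + 2.4 · (683 − 100)/100
= 126 + 14
= 140 mEq/L

140 mEq/L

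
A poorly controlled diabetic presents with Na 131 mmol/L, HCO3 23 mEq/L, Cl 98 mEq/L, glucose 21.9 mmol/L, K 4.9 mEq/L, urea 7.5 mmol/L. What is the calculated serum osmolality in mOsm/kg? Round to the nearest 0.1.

291.4 mOsm/kg

Calculated osmolality = 2·Na + glucose + urea
= 2·131 + 21.9 + 7.5
= 262 + 21.90 + 7.50
= 291.4 mOsm/kg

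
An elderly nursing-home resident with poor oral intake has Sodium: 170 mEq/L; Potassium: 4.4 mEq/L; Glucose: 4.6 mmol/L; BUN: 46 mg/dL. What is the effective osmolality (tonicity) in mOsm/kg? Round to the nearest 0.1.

344.6 mOsm/kg

Effective osmolality excludes urea (freely permeant across cell membranes):
2·Na + glucose
= 2·170 + 4.6
= 340 + 4.6
= 344.6 mOsm/kg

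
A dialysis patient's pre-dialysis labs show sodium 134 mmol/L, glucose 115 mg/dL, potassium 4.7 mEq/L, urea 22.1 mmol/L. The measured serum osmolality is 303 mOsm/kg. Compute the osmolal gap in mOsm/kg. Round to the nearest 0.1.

Calculated osmolality = 2·Na + glucose/18 + urea
= 2·134 + 115/18 + 22.1
= 268 + 6.39 + 22.10
= 296.49 mOsm/kg ≈ 296.5 mOsm/kg
Osmolar gap = measured − calculated = 303 − 296.5 = 6.5 mOsm/kg

6.5 mOsm/kg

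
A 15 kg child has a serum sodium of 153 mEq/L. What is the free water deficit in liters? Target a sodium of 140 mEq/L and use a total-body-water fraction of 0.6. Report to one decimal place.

0.8 L

TBW = 0.6 · 15 = 9 L
Free water deficit = TBW · (Na/140 − 1)
= 9 · (153/140 − 1)
= 9 · 0.0929
= 0.84 L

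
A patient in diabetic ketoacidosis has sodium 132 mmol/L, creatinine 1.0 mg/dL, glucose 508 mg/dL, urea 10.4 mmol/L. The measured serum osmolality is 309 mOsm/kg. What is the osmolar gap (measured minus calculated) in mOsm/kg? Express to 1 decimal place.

Calculated osmolality = 2·Na + glucose/18 + urea
= 2·132 + 508/18 + 10.4
= 264 + 28.22 + 10.40
= 302.62 mOsm/kg ≈ 302.6 mOsm/kg
Osmolar gap = measured − calculated = 309 − 302.6 = 6.4 mOsm/kg

6.4 mOsm/kg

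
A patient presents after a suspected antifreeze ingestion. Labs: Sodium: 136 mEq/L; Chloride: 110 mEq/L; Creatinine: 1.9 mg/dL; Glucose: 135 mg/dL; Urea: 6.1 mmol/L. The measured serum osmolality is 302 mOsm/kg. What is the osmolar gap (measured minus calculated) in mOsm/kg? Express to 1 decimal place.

Calculated osmolality = 2·Na + glucose/18 + urea
= 2·136 + 135/18 + 6.1
= 272 + 7.50 + 6.10
= 285.6 mOsm/kg ≈ 285.6 mOsm/kg
Osmolar gap = measured − calculated = 302 − 285.6 = 16.4 mOsm/kg

16.4 mOsm/kg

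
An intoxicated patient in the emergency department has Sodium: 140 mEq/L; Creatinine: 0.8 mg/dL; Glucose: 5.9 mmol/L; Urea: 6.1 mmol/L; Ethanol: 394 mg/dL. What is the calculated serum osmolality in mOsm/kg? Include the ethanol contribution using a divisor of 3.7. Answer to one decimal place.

398.5 mOsm/kg

Calculated osmolality = 2·Na + glucose + urea + ethanol/3.7
= 2·140 + 5.9 + 6.1 + 394/3.7
= 280 + 5.90 + 6.10 + 106.49
= 398.49 mOsm/kg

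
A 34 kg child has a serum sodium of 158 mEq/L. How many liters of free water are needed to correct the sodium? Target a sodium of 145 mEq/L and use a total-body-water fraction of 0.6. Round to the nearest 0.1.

1.8 L

TBW = 0.6 · 34 = 20.4 L
Free water deficit = TBW · (Na/145 − 1)
= 20.4 · (158/145 − 1)
= 20.4 · 0.0897
= 1.83 L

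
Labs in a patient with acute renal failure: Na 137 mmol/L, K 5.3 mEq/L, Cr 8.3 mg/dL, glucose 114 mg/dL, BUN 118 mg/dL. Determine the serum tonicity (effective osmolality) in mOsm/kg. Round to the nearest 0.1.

Effective osmolality excludes urea (freely permeant across cell membranes):
2·Na + glucose/18
= 2·137 + 114/18
= 274 + 6.33
= 280.33 mOsm/kg

280.3 mOsm/kg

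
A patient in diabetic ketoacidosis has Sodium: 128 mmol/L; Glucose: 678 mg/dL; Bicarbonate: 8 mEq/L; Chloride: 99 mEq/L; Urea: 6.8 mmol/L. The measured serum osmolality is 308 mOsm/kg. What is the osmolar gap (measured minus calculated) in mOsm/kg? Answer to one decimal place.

Calculated osmolality = 2·Na + glucose/18 + urea
= 2·128 + 678/18 + 6.8
= 256 + 37.67 + 6.80
= 300.47 mOsm/kg ≈ 300.5 mOsm/kg
Osmolar gap = measured − calculated = 308 − 300.5 = 7.5 mOsm/kg

7.5 mOsm/kg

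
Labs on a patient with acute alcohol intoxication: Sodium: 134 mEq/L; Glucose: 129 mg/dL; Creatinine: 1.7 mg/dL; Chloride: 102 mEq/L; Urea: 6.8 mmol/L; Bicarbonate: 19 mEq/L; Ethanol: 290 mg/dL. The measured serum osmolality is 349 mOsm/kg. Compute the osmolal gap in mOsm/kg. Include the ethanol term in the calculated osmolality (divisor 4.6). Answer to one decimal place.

4.0 mOsm/kg

Calculated osmolality = 2·Na + glucose/18 + urea + ethanol/4.6
= 2·134 + 129/18 + 6.8 + 290/4.6
= 268 + 7.17 + 6.80 + 63.04
= 345.01 mOsm/kg ≈ 345.0 mOsm/kg
Osmolar gap = measured − calculated = 349 − 345.0 = 4.0 mOsm/kg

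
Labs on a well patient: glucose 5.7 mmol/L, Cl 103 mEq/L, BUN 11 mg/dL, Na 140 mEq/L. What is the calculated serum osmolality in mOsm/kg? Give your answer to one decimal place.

Calculated osmolality = 2·Na + glucose + BUN/2.8
= 2·140 + 5.7 + 11/2.8
= 280 + 5.70 + 3.93
= 289.63 mOsm/kg

289.6 mOsm/kg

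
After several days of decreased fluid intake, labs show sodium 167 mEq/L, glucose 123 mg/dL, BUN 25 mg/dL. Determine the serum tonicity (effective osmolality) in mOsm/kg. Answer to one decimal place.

Effective osmolality excludes urea (freely permeant across cell membranes):
2·Na + glucose/18
= 2·167 + 123/18
= 334 + 6.83
= 340.83 mOsm/kg

340.8 mOsm/kg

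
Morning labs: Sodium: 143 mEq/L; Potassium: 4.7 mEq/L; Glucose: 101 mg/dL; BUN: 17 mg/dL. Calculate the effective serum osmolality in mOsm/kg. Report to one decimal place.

291.6 mOsm/kg

Effective osmolality excludes urea (freely permeant across cell membranes):
2·Na + glucose/18
= 2·143 + 101/18
= 286 + 5.61
= 291.61 mOsm/kg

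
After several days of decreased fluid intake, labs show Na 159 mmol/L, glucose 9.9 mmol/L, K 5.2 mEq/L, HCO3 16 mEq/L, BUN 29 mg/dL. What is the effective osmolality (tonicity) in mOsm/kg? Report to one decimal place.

327.9 mOsm/kg

Effective osmolality excludes urea (freely permeant across cell membranes):
2·Na + glucose
= 2·159 + 9.9
= 318 + 9.9
= 327.9 mOsm/kg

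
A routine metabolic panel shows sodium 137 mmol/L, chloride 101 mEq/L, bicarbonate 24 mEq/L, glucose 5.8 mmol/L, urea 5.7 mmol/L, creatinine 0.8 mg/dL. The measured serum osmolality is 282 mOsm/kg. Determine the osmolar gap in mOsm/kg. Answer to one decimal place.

Calculated osmolality = 2·Na + glucose + urea
= 2·137 + 5.8 + 5.7
= 274 + 5.80 + 5.70
= 285.5 mOsm/kg ≈ 285.5 mOsm/kg
Osmolar gap = measured − calculated = 282 − 285.5 = -3.5 mOsm/kg

-3.5 mOsm/kg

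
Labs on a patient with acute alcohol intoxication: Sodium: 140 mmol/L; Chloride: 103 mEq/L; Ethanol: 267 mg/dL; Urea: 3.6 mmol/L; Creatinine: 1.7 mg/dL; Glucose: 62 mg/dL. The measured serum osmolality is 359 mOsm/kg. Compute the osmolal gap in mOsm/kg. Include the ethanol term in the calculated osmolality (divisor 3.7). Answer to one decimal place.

-0.2 mOsm/kg

Calculated osmolality = 2·Na + glucose/18 + urea + ethanol/3.7
= 2·140 + 62/18 + 3.6 + 267/3.7
= 280 + 3.44 + 3.60 + 72.16
= 359.2 mOsm/kg ≈ 359.2 mOsm/kg
Osmolar gap = measured − calculated = 359 − 359.2 = -0.2 mOsm/kg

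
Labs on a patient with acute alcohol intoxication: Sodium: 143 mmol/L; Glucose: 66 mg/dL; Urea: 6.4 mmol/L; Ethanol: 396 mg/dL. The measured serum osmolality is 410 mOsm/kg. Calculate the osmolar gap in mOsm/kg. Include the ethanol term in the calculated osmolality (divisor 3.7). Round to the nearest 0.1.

Calculated osmolality = 2·Na + glucose/18 + urea + ethanol/3.7
= 2·143 + 66/18 + 6.4 + 396/3.7
= 286 + 3.67 + 6.40 + 107.03
= 403.1 mOsm/kg ≈ 403.1 mOsm/kg
Osmolar gap = measured − calculated = 410 − 403.1 = 6.9 mOsm/kg

6.9 mOsm/kg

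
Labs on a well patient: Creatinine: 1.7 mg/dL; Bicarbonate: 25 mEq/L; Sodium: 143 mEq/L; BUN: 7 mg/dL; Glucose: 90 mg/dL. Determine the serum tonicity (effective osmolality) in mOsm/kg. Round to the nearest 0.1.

291.0 mOsm/kg

Effective osmolality excludes urea (freely permeant across cell membranes):
2·Na + glucose/18
= 2·143 + 90/18
= 286 + 5
= 291 mOsm/kg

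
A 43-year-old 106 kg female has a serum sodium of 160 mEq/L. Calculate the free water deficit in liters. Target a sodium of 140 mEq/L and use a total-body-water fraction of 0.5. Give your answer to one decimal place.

7.6 L

TBW = 0.5 · 106 = 53 L
Free water deficit = TBW · (Na/140 − 1)
= 53 · (160/140 − 1)
= 53 · 0.1429
= 7.57 L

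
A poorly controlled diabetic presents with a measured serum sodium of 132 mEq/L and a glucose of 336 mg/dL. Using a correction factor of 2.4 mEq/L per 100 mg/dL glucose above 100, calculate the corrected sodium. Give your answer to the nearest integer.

Corrected Na = measured Na + 2.4 · (glucose − 100)/100
= 132 + 2.4 · (336 − 100)/100
= 132 + 5.7
= 137.7 mEq/L

138 mEq/L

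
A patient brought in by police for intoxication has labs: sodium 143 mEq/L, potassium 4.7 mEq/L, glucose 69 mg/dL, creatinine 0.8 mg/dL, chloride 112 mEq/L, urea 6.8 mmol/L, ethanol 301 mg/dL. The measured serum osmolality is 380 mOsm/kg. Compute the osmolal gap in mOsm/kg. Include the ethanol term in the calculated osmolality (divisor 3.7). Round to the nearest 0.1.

2.0 mOsm/kg

Calculated osmolality = 2·Na + glucose/18 + urea + ethanol/3.7
= 2·143 + 69/18 + 6.8 + 301/3.7
= 286 + 3.83 + 6.80 + 81.35
= 377.98 mOsm/kg ≈ 378.0 mOsm/kg
Osmolar gap = measured − calculated = 380 − 378.0 = 2.0 mOsm/kg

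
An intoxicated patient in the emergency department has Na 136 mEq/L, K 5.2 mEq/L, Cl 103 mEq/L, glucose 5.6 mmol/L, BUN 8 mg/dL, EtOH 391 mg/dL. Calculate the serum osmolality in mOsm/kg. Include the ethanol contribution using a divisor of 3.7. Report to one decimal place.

Calculated osmolality = 2·Na + glucose + BUN/2.8 + ethanol/3.7
= 2·136 + 5.6 + 8/2.8 + 391/3.7
= 272 + 5.60 + 2.86 + 105.68
= 386.14 mOsm/kg

386.1 mOsm/kg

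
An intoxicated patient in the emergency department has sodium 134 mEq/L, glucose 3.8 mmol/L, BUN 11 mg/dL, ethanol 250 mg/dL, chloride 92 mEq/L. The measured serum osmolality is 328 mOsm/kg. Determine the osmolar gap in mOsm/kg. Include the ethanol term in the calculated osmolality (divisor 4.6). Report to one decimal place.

Calculated osmolality = 2·Na + glucose + BUN/2.8 + ethanol/4.6
= 2·134 + 3.8 + 11/2.8 + 250/4.6
= 268 + 3.80 + 3.93 + 54.35
= 330.08 mOsm/kg ≈ 330.1 mOsm/kg
Osmolar gap = measured − calculated = 328 − 330.1 = -2.1 mOsm/kg

-2.1 mOsm/kg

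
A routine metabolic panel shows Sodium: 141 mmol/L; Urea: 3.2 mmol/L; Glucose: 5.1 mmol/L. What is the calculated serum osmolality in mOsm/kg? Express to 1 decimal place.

290.3 mOsm/kg

Calculated osmolality = 2·Na + glucose + urea
= 2·141 + 5.1 + 3.2
= 282 + 5.10 + 3.20
= 290.3 mOsm/kg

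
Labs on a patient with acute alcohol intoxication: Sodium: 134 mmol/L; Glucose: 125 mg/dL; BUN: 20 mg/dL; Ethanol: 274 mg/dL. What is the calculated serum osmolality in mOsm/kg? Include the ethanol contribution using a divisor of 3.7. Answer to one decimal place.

Calculated osmolality = 2·Na + glucose/18 + BUN/2.8 + ethanol/3.7
= 2·134 + 125/18 + 20/2.8 + 274/3.7
= 268 + 6.94 + 7.14 + 74.05
= 356.13 mOsm/kg

356.1 mOsm/kg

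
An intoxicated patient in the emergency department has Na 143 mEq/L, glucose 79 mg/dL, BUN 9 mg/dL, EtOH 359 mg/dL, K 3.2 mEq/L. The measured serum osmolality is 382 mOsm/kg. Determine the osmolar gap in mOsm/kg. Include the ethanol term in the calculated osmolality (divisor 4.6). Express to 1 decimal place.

10.4 mOsm/kg

Calculated osmolality = 2·Na + glucose/18 + BUN/2.8 + ethanol/4.6
= 2·143 + 79/18 + 9/2.8 + 359/4.6
= 286 + 4.39 + 3.21 + 78.04
= 371.64 mOsm/kg ≈ 371.6 mOsm/kg
Osmolar gap = measured − calculated = 382 − 371.6 = 10.4 mOsm/kg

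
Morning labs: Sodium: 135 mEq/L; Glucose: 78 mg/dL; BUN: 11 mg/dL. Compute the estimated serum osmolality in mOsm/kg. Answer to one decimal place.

278.3 mOsm/kg

Calculated osmolality = 2·Na + glucose/18 + BUN/2.8
= 2·135 + 78/18 + 11/2.8
= 270 + 4.33 + 3.93
= 278.26 mOsm/kg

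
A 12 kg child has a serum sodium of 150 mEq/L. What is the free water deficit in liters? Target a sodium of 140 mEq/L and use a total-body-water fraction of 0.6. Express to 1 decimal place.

0.5 L

TBW = 0.6 · 12 = 7.2 L
Free water deficit = TBW · (Na/140 − 1)
= 7.2 · (150/140 − 1)
= 7.2 · 0.0714
= 0.51 L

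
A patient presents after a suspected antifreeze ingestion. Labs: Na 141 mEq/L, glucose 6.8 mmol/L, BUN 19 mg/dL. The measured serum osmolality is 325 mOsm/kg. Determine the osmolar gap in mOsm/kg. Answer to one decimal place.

29.4 mOsm/kg

Calculated osmolality = 2·Na + glucose + BUN/2.8
= 2·141 + 6.8 + 19/2.8
= 282 + 6.80 + 6.79
= 295.59 mOsm/kg ≈ 295.6 mOsm/kg
Osmolar gap = measured − calculated = 325 − 295.6 = 29.4 mOsm/kg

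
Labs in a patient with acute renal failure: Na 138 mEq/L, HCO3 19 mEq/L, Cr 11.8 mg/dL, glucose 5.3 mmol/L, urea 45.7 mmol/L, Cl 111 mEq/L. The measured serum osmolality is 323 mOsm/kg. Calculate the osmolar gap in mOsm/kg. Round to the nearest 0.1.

-4.0 mOsm/kg

Calculated osmolality = 2·Na + glucose + urea
= 2·138 + 5.3 + 45.7
= 276 + 5.30 + 45.70
= 327 mOsm/kg ≈ 327.0 mOsm/kg
Osmolar gap = measured − calculated = 323 − 327.0 = -4.0 mOsm/kg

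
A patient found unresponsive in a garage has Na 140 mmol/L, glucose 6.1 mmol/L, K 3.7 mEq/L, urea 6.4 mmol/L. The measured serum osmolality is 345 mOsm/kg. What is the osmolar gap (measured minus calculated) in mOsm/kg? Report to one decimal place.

Calculated osmolality = 2·Na + glucose + urea
= 2·140 + 6.1 + 6.4
= 280 + 6.10 + 6.40
= 292.5 mOsm/kg ≈ 292.5 mOsm/kg
Osmolar gap = measured − calculated = 345 − 292.5 = 52.5 mOsm/kg

52.5 mOsm/kg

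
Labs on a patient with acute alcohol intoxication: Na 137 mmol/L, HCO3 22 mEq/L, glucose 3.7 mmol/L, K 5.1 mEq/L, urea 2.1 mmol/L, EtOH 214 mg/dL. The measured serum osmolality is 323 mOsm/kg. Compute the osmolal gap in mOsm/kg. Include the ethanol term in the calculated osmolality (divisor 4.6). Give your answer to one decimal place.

-3.3 mOsm/kg

Calculated osmolality = 2·Na + glucose + urea + ethanol/4.6
= 2·137 + 3.7 + 2.1 + 214/4.6
= 274 + 3.70 + 2.10 + 46.52
= 326.32 mOsm/kg ≈ 326.3 mOsm/kg
Osmolar gap = measured − calculated = 323 − 326.3 = -3.3 mOsm/kg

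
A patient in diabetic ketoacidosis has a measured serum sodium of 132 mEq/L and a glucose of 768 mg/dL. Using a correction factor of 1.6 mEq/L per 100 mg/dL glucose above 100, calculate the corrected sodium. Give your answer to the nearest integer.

Corrected Na = measured Na + 1.6 · (glucose − 100)/100
= 132 + 1.6 · (768 − 100)/100
= 132 + 10.7
= 142.7 mEq/L

143 mEq/L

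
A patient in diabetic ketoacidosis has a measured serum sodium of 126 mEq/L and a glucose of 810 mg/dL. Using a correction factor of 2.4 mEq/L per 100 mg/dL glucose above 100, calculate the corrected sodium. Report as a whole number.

Corrected Na = measured Na + 2.4 · (glucose − 100)/100
= 126 + 2.4 · (810 − 100)/100
= 126 + 17
= 143 mEq/L

143 mEq/L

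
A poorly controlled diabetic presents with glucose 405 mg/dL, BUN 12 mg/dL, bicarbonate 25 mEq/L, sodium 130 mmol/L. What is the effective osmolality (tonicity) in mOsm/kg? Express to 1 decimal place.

282.5 mOsm/kg

Effective osmolality excludes urea (freely permeant across cell membranes):
2·Na + glucose/18
= 2·130 + 405/18
= 260 + 22.5
= 282.5 mOsm/kg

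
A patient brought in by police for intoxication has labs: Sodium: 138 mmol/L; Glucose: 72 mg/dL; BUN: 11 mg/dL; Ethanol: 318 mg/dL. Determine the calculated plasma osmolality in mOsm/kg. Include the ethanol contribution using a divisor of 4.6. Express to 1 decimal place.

353.1 mOsm/kg

Calculated osmolality = 2·Na + glucose/18 + BUN/2.8 + ethanol/4.6
= 2·138 + 72/18 + 11/2.8 + 318/4.6
= 276 + 4 + 3.93 + 69.13
= 353.06 mOsm/kg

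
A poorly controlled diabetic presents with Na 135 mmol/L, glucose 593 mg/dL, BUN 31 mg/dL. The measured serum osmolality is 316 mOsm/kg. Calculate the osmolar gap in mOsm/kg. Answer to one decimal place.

2.0 mOsm/kg

Calculated osmolality = 2·Na + glucose/18 + BUN/2.8
= 2·135 + 593/18 + 31/2.8
= 270 + 32.94 + 11.07
= 314.01 mOsm/kg ≈ 314.0 mOsm/kg
Osmolar gap = measured − calculated = 316 − 314.0 = 2.0 mOsm/kg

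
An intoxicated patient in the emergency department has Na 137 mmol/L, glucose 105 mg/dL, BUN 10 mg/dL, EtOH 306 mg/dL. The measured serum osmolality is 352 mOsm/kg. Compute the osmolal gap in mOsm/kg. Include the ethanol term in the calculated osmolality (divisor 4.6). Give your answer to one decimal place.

Calculated osmolality = 2·Na + glucose/18 + BUN/2.8 + ethanol/4.6
= 2·137 + 105/18 + 10/2.8 + 306/4.6
= 274 + 5.83 + 3.57 + 66.52
= 349.92 mOsm/kg ≈ 349.9 mOsm/kg
Osmolar gap = measured − calculated = 352 − 349.9 = 2.1 mOsm/kg

2.1 mOsm/kg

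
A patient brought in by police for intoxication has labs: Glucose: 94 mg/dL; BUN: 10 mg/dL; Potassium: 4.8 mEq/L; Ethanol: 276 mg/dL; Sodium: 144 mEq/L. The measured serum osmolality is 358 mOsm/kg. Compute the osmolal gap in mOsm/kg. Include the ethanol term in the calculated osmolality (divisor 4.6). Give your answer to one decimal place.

Calculated osmolality = 2·Na + glucose/18 + BUN/2.8 + ethanol/4.6
= 2·144 + 94/18 + 10/2.8 + 276/4.6
= 288 + 5.22 + 3.57 + 60
= 356.79 mOsm/kg ≈ 356.8 mOsm/kg
Osmolar gap = measured − calculated = 358 − 356.8 = 1.2 mOsm/kg

1.2 mOsm/kg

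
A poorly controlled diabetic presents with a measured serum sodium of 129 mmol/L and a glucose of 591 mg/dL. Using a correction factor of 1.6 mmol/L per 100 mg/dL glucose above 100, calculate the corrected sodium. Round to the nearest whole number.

Corrected Na = measured Na + 1.6 · (glucose − 100)/100
= 129 + 1.6 · (591 − 100)/100
= 129 + 7.9
= 136.9 mmol/L

137 mmol/L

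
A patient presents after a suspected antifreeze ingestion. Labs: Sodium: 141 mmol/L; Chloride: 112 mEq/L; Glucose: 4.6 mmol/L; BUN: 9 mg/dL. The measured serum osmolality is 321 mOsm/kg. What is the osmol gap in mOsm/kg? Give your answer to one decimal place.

Calculated osmolality = 2·Na + glucose + BUN/2.8
= 2·141 + 4.6 + 9/2.8
= 282 + 4.60 + 3.21
= 289.81 mOsm/kg ≈ 289.8 mOsm/kg
Osmolar gap = measured − calculated = 321 − 289.8 = 31.2 mOsm/kg

31.2 mOsm/kg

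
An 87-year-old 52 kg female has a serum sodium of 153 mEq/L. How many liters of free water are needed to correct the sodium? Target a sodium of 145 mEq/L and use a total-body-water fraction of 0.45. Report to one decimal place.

1.3 L

TBW = 0.45 · 52 = 23.4 L
Free water deficit = TBW · (Na/145 − 1)
= 23.4 · (153/145 − 1)
= 23.4 · 0.0552
= 1.29 L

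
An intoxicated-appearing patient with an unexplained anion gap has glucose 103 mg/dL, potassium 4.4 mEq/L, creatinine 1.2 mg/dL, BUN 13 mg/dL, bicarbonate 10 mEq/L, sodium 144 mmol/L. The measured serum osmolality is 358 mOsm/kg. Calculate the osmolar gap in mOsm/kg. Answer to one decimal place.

59.6 mOsm/kg

Calculated osmolality = 2·Na + glucose/18 + BUN/2.8
= 2·144 + 103/18 + 13/2.8
= 288 + 5.72 + 4.64
= 298.36 mOsm/kg ≈ 298.4 mOsm/kg
Osmolar gap = measured − calculated = 358 − 298.4 = 59.6 mOsm/kg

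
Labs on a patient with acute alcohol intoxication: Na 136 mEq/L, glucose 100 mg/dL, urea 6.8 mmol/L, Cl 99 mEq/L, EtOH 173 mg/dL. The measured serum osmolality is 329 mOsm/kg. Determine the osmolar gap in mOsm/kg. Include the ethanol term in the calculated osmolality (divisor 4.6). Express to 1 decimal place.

Calculated osmolality = 2·Na + glucose/18 + urea + ethanol/4.6
= 2·136 + 100/18 + 6.8 + 173/4.6
= 272 + 5.56 + 6.80 + 37.61
= 321.97 mOsm/kg ≈ 322.0 mOsm/kg
Osmolar gap = measured − calculated = 329 − 322.0 = 7.0 mOsm/kg

7.0 mOsm/kg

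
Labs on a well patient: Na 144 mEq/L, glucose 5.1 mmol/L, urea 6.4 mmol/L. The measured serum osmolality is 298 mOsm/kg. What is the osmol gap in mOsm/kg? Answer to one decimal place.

-1.5 mOsm/kg

Calculated osmolality = 2·Na + glucose + urea
= 2·144 + 5.1 + 6.4
= 288 + 5.10 + 6.40
= 299.5 mOsm/kg ≈ 299.5 mOsm/kg
Osmolar gap = measured − calculated = 298 − 299.5 = -1.5 mOsm/kg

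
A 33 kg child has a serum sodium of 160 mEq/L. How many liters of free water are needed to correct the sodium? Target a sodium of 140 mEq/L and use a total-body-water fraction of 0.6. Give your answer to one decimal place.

2.8 L

TBW = 0.6 · 33 = 19.8 L
Free water deficit = TBW · (Na/140 − 1)
= 19.8 · (160/140 − 1)
= 19.8 · 0.1429
= 2.83 L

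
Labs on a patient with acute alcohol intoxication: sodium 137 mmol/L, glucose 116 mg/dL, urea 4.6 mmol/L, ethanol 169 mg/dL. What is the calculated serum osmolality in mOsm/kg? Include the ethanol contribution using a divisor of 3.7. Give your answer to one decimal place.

Calculated osmolality = 2·Na + glucose/18 + urea + ethanol/3.7
= 2·137 + 116/18 + 4.6 + 169/3.7
= 274 + 6.44 + 4.60 + 45.68
= 330.72 mOsm/kg

330.7 mOsm/kg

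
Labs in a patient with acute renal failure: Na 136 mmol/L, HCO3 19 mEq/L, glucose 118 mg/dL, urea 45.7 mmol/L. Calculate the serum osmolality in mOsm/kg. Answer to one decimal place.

Calculated osmolality = 2·Na + glucose/18 + urea
= 2·136 + 118/18 + 45.7
= 272 + 6.56 + 45.70
= 324.26 mOsm/kg

324.3 mOsm/kg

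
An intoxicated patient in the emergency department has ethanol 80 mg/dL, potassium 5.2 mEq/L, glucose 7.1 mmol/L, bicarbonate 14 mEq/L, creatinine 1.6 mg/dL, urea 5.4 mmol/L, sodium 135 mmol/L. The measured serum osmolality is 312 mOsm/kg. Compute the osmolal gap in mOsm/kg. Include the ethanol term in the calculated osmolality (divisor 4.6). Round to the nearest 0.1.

12.1 mOsm/kg

Calculated osmolality = 2·Na + glucose + urea + ethanol/4.6
= 2·135 + 7.1 + 5.4 + 80/4.6
= 270 + 7.10 + 5.40 + 17.39
= 299.89 mOsm/kg ≈ 299.9 mOsm/kg
Osmolar gap = measured − calculated = 312 − 299.9 = 12.1 mOsm/kg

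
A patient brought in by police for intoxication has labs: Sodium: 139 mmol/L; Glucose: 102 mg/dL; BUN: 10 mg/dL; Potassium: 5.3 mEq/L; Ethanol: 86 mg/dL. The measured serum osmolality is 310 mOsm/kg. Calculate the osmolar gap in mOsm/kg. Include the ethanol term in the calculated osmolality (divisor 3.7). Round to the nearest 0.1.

Calculated osmolality = 2·Na + glucose/18 + BUN/2.8 + ethanol/3.7
= 2·139 + 102/18 + 10/2.8 + 86/3.7
= 278 + 5.67 + 3.57 + 23.24
= 310.48 mOsm/kg ≈ 310.5 mOsm/kg
Osmolar gap = measured − calculated = 310 − 310.5 = -0.5 mOsm/kg

-0.5 mOsm/kg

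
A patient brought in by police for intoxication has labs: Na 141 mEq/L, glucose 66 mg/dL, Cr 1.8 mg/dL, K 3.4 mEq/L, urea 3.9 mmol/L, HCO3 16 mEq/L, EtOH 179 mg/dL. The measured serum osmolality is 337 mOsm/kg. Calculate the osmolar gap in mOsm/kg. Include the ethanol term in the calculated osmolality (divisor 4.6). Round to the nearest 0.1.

Calculated osmolality = 2·Na + glucose/18 + urea + ethanol/4.6
= 2·141 + 66/18 + 3.9 + 179/4.6
= 282 + 3.67 + 3.90 + 38.91
= 328.48 mOsm/kg ≈ 328.5 mOsm/kg
Osmolar gap = measured − calculated = 337 − 328.5 = 8.5 mOsm/kg

8.5 mOsm/kg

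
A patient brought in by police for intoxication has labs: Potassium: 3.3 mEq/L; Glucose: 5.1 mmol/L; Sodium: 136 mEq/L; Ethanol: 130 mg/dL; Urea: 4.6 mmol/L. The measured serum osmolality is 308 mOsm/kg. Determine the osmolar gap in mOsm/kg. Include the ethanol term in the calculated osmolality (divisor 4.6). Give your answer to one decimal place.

-2.0 mOsm/kg

Calculated osmolality = 2·Na + glucose + urea + ethanol/4.6
= 2·136 + 5.1 + 4.6 + 130/4.6
= 272 + 5.10 + 4.60 + 28.26
= 309.96 mOsm/kg ≈ 310.0 mOsm/kg
Osmolar gap = measured − calculated = 308 − 310.0 = -2.0 mOsm/kg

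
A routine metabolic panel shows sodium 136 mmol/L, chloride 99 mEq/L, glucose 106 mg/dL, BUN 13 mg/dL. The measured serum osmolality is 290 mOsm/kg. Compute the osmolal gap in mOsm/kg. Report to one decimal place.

Calculated osmolality = 2·Na + glucose/18 + BUN/2.8
= 2·136 + 106/18 + 13/2.8
= 272 + 5.89 + 4.64
= 282.53 mOsm/kg ≈ 282.5 mOsm/kg
Osmolar gap = measured − calculated = 290 − 282.5 = 7.5 mOsm/kg

7.5 mOsm/kg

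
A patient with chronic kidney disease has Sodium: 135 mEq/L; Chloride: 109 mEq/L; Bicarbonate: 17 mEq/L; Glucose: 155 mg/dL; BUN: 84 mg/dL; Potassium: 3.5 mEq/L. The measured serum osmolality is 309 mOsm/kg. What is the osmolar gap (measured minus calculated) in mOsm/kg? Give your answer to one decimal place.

0.4 mOsm/kg

Calculated osmolality = 2·Na + glucose/18 + BUN/2.8
= 2·135 + 155/18 + 84/2.8
= 270 + 8.61 + 30
= 308.61 mOsm/kg ≈ 308.6 mOsm/kg
Osmolar gap = measured − calculated = 309 − 308.6 = 0.4 mOsm/kg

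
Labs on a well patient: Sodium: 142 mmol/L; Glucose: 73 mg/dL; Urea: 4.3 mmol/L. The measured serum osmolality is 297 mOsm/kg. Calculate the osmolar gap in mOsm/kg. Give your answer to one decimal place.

Calculated osmolality = 2·Na + glucose/18 + urea
= 2·142 + 73/18 + 4.3
= 284 + 4.06 + 4.30
= 292.36 mOsm/kg ≈ 292.4 mOsm/kg
Osmolar gap = measured − calculated = 297 − 292.4 = 4.6 mOsm/kg

4.6 mOsm/kg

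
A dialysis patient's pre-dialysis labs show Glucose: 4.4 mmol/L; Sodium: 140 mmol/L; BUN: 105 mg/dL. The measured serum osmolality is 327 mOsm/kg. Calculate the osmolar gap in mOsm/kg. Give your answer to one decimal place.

Calculated osmolality = 2·Na + glucose + BUN/2.8
= 2·140 + 4.4 + 105/2.8
= 280 + 4.40 + 37.50
= 321.9 mOsm/kg ≈ 321.9 mOsm/kg
Osmolar gap = measured − calculated = 327 − 321.9 = 5.1 mOsm/kg

5.1 mOsm/kg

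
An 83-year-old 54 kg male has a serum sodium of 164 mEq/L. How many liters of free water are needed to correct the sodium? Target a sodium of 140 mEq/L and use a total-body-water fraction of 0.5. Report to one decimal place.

TBW = 0.5 · 54 = 27 L
Free water deficit = TBW · (Na/140 − 1)
= 27 · (164/140 − 1)
= 27 · 0.1714
= 4.63 L

4.6 L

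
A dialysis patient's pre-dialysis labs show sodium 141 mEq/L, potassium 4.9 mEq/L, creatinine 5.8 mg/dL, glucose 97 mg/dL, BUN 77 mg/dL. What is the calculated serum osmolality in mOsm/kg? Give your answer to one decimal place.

314.9 mOsm/kg

Calculated osmolality = 2·Na + glucose/18 + BUN/2.8
= 2·141 + 97/18 + 77/2.8
= 282 + 5.39 + 27.50
= 314.89 mOsm/kg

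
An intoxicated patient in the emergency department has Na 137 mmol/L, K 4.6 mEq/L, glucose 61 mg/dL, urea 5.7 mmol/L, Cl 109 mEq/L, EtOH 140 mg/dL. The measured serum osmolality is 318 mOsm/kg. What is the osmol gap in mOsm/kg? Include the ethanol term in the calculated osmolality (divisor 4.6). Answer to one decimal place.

Calculated osmolality = 2·Na + glucose/18 + urea + ethanol/4.6
= 2·137 + 61/18 + 5.7 + 140/4.6
= 274 + 3.39 + 5.70 + 30.43
= 313.52 mOsm/kg ≈ 313.5 mOsm/kg
Osmolar gap = measured − calculated = 318 − 313.5 = 4.5 mOsm/kg

4.5 mOsm/kg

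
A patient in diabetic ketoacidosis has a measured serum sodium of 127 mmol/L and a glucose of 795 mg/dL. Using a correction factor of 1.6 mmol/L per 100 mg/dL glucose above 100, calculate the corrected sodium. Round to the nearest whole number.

138 mmol/L

Corrected Na = measured Na + 1.6 · (glucose − 100)/100
= 127 + 1.6 · (795 − 100)/100
= 127 + 11.1
= 138.1 mmol/L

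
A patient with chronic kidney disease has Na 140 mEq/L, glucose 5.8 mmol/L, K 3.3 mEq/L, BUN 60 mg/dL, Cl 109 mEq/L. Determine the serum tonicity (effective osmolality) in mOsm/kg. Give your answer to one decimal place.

285.8 mOsm/kg

Effective osmolality excludes urea (freely permeant across cell membranes):
2·Na + glucose
= 2·140 + 5.8
= 280 + 5.8
= 285.8 mOsm/kg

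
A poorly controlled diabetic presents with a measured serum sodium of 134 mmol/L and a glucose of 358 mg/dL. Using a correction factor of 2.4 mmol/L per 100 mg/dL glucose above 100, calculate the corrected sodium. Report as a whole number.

Corrected Na = measured Na + 2.4 · (glucose − 100)/100
= 134 + 2.4 · (358 − 100)/100
= 134 + 6.2
= 140.2 mmol/L

140 mmol/L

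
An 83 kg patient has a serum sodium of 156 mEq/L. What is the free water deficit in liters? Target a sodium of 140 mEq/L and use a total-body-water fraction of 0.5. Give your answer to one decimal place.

4.7 L

TBW = 0.5 · 83 = 41.5 L
Free water deficit = TBW · (Na/140 − 1)
= 41.5 · (156/140 − 1)
= 41.5 · 0.1143
= 4.74 L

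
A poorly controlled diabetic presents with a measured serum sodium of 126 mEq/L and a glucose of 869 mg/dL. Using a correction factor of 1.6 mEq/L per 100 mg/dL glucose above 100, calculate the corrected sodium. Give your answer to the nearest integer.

Corrected Na = measured Na + 1.6 · (glucose − 100)/100
= 126 + 1.6 · (869 − 100)/100
= 126 + 12.3
= 138.3 mEq/L

138 mEq/L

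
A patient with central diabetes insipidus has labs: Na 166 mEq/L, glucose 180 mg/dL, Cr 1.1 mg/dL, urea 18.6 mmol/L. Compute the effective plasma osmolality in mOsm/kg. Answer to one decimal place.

342.0 mOsm/kg

Effective osmolality excludes urea (freely permeant across cell membranes):
2·Na + glucose/18
= 2·166 + 180/18
= 332 + 10
= 342 mOsm/kg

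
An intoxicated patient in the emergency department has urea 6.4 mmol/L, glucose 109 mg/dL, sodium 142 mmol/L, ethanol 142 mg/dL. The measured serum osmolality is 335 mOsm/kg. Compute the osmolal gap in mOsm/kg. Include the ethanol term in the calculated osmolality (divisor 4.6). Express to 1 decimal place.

Calculated osmolality = 2·Na + glucose/18 + urea + ethanol/4.6
= 2·142 + 109/18 + 6.4 + 142/4.6
= 284 + 6.06 + 6.40 + 30.87
= 327.33 mOsm/kg ≈ 327.3 mOsm/kg
Osmolar gap = measured − calculated = 335 − 327.3 = 7.7 mOsm/kg

7.7 mOsm/kg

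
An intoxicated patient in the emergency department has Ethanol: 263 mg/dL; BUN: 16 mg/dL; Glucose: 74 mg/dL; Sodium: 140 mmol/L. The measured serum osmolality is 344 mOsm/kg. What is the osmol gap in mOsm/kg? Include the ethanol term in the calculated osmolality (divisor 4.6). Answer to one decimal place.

-3.0 mOsm/kg

Calculated osmolality = 2·Na + glucose/18 + BUN/2.8 + ethanol/4.6
= 2·140 + 74/18 + 16/2.8 + 263/4.6
= 280 + 4.11 + 5.71 + 57.17
= 346.99 mOsm/kg ≈ 347.0 mOsm/kg
Osmolar gap = measured − calculated = 344 − 347.0 = -3.0 mOsm/kg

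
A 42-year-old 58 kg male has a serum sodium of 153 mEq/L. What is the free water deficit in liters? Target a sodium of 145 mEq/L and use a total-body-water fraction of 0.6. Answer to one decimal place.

1.9 L

TBW = 0.6 · 58 = 34.8 L
Free water deficit = TBW · (Na/145 − 1)
= 34.8 · (153/145 − 1)
= 34.8 · 0.0552
= 1.92 L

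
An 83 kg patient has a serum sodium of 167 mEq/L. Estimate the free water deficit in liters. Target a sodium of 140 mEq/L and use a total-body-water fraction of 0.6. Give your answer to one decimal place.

TBW = 0.6 · 83 = 49.8 L
Free water deficit = TBW · (Na/140 − 1)
= 49.8 · (167/140 − 1)
= 49.8 · 0.1929
= 9.61 L

9.6 L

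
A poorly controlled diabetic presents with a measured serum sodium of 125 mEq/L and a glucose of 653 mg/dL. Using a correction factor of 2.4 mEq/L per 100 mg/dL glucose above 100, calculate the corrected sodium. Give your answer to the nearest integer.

138 mEq/L

Corrected Na = measured Na + 2.4 · (glucose − 100)/100
= 125 + 2.4 · (653 − 100)/100
= 125 + 13.3
= 138.3 mEq/L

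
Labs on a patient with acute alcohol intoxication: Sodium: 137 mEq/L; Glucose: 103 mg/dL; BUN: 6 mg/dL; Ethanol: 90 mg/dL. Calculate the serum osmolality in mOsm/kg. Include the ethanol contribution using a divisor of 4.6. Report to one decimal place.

301.4 mOsm/kg

Calculated osmolality = 2·Na + glucose/18 + BUN/2.8 + ethanol/4.6
= 2·137 + 103/18 + 6/2.8 + 90/4.6
= 274 + 5.72 + 2.14 + 19.57
= 301.43 mOsm/kg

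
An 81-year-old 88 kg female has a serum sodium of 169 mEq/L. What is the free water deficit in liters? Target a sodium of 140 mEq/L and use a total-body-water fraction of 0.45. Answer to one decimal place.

TBW = 0.45 · 88 = 39.6 L
Free water deficit = TBW · (Na/140 − 1)
= 39.6 · (169/140 − 1)
= 39.6 · 0.2071
= 8.2 L

8.2 L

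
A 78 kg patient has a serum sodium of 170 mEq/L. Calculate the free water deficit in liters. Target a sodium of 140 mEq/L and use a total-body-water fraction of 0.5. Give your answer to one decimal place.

TBW = 0.5 · 78 = 39 L
Free water deficit = TBW · (Na/140 − 1)
= 39 · (170/140 − 1)
= 39 · 0.2143
= 8.36 L

8.4 L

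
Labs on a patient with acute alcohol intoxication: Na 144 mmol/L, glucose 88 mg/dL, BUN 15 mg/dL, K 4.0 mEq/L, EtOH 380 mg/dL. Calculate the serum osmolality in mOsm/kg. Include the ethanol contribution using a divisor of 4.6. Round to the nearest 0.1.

380.9 mOsm/kg

Calculated osmolality = 2·Na + glucose/18 + BUN/2.8 + ethanol/4.6
= 2·144 + 88/18 + 15/2.8 + 380/4.6
= 288 + 4.89 + 5.36 + 82.61
= 380.86 mOsm/kg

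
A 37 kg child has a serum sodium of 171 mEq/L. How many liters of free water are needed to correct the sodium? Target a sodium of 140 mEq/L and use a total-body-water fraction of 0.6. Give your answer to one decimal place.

TBW = 0.6 · 37 = 22.2 L
Free water deficit = TBW · (Na/140 − 1)
= 22.2 · (171/140 − 1)
= 22.2 · 0.2214
= 4.92 L

4.9 L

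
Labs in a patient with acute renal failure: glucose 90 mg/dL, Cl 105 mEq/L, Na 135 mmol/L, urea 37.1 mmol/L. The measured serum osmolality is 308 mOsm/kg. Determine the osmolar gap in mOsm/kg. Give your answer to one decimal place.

Calculated osmolality = 2·Na + glucose/18 + urea
= 2·135 + 90/18 + 37.1
= 270 + 5 + 37.10
= 312.1 mOsm/kg ≈ 312.1 mOsm/kg
Osmolar gap = measured − calculated = 308 − 312.1 = -4.1 mOsm/kg

-4.1 mOsm/kg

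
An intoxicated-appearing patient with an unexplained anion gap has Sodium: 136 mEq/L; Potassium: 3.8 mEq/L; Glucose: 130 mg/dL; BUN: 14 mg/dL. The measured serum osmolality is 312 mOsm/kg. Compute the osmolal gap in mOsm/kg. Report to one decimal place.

27.8 mOsm/kg

Calculated osmolality = 2·Na + glucose/18 + BUN/2.8
= 2·136 + 130/18 + 14/2.8
= 272 + 7.22 + 5
= 284.22 mOsm/kg ≈ 284.2 mOsm/kg
Osmolar gap = measured − calculated = 312 − 284.2 = 27.8 mOsm/kg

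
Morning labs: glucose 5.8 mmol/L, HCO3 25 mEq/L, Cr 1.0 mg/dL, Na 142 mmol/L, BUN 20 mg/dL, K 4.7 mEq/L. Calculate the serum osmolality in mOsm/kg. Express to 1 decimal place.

296.9 mOsm/kg

Calculated osmolality = 2·Na + glucose + BUN/2.8
= 2·142 + 5.8 + 20/2.8
= 284 + 5.80 + 7.14
= 296.94 mOsm/kg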